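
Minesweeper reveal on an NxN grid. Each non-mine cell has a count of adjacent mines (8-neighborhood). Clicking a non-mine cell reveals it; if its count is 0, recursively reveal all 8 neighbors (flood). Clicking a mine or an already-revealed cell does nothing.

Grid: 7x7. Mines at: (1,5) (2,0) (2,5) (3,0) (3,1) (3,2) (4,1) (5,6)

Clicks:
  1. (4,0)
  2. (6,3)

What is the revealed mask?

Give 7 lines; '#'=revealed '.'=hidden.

Click 1 (4,0) count=3: revealed 1 new [(4,0)] -> total=1
Click 2 (6,3) count=0: revealed 19 new [(3,3) (3,4) (3,5) (4,2) (4,3) (4,4) (4,5) (5,0) (5,1) (5,2) (5,3) (5,4) (5,5) (6,0) (6,1) (6,2) (6,3) (6,4) (6,5)] -> total=20

Answer: .......
.......
.......
...###.
#.####.
######.
######.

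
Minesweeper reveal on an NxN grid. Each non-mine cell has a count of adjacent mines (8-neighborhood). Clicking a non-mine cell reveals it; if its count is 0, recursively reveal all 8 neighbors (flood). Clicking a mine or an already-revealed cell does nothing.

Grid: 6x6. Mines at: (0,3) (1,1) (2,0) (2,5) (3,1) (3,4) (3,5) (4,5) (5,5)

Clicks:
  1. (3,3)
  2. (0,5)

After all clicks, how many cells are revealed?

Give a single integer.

Click 1 (3,3) count=1: revealed 1 new [(3,3)] -> total=1
Click 2 (0,5) count=0: revealed 4 new [(0,4) (0,5) (1,4) (1,5)] -> total=5

Answer: 5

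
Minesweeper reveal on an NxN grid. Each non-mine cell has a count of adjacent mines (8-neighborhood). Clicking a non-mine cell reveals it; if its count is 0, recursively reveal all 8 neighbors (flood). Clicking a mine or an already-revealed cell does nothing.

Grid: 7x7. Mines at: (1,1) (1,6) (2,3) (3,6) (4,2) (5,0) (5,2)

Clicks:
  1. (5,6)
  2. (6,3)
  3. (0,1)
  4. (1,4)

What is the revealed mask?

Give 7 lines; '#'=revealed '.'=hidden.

Answer: .#.....
....#..
.......
...###.
...####
...####
...####

Derivation:
Click 1 (5,6) count=0: revealed 15 new [(3,3) (3,4) (3,5) (4,3) (4,4) (4,5) (4,6) (5,3) (5,4) (5,5) (5,6) (6,3) (6,4) (6,5) (6,6)] -> total=15
Click 2 (6,3) count=1: revealed 0 new [(none)] -> total=15
Click 3 (0,1) count=1: revealed 1 new [(0,1)] -> total=16
Click 4 (1,4) count=1: revealed 1 new [(1,4)] -> total=17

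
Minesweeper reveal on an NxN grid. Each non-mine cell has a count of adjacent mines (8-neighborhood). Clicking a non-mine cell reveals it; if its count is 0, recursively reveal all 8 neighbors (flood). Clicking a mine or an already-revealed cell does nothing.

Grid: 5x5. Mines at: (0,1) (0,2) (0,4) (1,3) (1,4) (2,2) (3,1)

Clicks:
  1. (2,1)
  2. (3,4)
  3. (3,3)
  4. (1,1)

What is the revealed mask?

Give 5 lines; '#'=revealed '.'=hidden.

Click 1 (2,1) count=2: revealed 1 new [(2,1)] -> total=1
Click 2 (3,4) count=0: revealed 8 new [(2,3) (2,4) (3,2) (3,3) (3,4) (4,2) (4,3) (4,4)] -> total=9
Click 3 (3,3) count=1: revealed 0 new [(none)] -> total=9
Click 4 (1,1) count=3: revealed 1 new [(1,1)] -> total=10

Answer: .....
.#...
.#.##
..###
..###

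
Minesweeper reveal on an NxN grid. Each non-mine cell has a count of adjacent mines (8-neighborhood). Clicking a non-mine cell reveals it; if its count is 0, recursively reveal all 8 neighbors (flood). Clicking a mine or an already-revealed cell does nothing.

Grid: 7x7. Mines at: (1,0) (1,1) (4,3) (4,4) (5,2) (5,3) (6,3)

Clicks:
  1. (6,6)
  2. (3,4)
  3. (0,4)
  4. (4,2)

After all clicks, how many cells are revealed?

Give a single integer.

Click 1 (6,6) count=0: revealed 28 new [(0,2) (0,3) (0,4) (0,5) (0,6) (1,2) (1,3) (1,4) (1,5) (1,6) (2,2) (2,3) (2,4) (2,5) (2,6) (3,2) (3,3) (3,4) (3,5) (3,6) (4,5) (4,6) (5,4) (5,5) (5,6) (6,4) (6,5) (6,6)] -> total=28
Click 2 (3,4) count=2: revealed 0 new [(none)] -> total=28
Click 3 (0,4) count=0: revealed 0 new [(none)] -> total=28
Click 4 (4,2) count=3: revealed 1 new [(4,2)] -> total=29

Answer: 29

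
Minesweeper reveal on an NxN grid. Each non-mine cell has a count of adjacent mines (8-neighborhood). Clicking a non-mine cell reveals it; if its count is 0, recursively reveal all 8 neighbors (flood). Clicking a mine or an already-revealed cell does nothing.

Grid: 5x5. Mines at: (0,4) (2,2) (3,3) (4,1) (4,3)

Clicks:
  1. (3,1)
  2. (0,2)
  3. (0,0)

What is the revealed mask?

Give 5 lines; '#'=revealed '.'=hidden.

Click 1 (3,1) count=2: revealed 1 new [(3,1)] -> total=1
Click 2 (0,2) count=0: revealed 11 new [(0,0) (0,1) (0,2) (0,3) (1,0) (1,1) (1,2) (1,3) (2,0) (2,1) (3,0)] -> total=12
Click 3 (0,0) count=0: revealed 0 new [(none)] -> total=12

Answer: ####.
####.
##...
##...
.....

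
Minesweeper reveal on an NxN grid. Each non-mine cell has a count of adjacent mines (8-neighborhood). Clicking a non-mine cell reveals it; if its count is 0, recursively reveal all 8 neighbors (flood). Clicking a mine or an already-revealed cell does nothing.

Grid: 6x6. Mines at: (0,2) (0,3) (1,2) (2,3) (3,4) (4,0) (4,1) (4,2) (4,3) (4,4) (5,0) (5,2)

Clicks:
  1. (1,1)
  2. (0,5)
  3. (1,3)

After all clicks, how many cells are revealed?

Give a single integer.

Answer: 8

Derivation:
Click 1 (1,1) count=2: revealed 1 new [(1,1)] -> total=1
Click 2 (0,5) count=0: revealed 6 new [(0,4) (0,5) (1,4) (1,5) (2,4) (2,5)] -> total=7
Click 3 (1,3) count=4: revealed 1 new [(1,3)] -> total=8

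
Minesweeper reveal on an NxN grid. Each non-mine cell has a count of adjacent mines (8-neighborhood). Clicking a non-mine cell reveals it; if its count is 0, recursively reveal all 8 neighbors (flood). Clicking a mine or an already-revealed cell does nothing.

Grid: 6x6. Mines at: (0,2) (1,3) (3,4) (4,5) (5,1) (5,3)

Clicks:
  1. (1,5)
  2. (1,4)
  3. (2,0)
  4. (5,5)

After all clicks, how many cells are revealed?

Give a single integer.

Click 1 (1,5) count=0: revealed 6 new [(0,4) (0,5) (1,4) (1,5) (2,4) (2,5)] -> total=6
Click 2 (1,4) count=1: revealed 0 new [(none)] -> total=6
Click 3 (2,0) count=0: revealed 17 new [(0,0) (0,1) (1,0) (1,1) (1,2) (2,0) (2,1) (2,2) (2,3) (3,0) (3,1) (3,2) (3,3) (4,0) (4,1) (4,2) (4,3)] -> total=23
Click 4 (5,5) count=1: revealed 1 new [(5,5)] -> total=24

Answer: 24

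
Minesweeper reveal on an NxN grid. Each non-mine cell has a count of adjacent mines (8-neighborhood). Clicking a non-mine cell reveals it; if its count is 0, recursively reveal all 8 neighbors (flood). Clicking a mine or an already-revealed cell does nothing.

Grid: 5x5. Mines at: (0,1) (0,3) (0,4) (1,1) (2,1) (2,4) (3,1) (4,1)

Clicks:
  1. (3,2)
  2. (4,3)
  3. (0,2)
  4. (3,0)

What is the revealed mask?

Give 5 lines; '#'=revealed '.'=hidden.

Answer: ..#..
.....
.....
#.###
..###

Derivation:
Click 1 (3,2) count=3: revealed 1 new [(3,2)] -> total=1
Click 2 (4,3) count=0: revealed 5 new [(3,3) (3,4) (4,2) (4,3) (4,4)] -> total=6
Click 3 (0,2) count=3: revealed 1 new [(0,2)] -> total=7
Click 4 (3,0) count=3: revealed 1 new [(3,0)] -> total=8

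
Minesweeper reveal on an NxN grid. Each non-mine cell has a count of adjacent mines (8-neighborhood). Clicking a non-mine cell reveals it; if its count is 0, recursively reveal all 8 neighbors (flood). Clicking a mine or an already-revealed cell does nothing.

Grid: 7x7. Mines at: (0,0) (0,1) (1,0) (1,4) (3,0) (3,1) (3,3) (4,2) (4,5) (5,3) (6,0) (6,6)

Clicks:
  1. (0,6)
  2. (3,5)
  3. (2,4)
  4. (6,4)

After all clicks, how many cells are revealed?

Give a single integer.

Answer: 10

Derivation:
Click 1 (0,6) count=0: revealed 8 new [(0,5) (0,6) (1,5) (1,6) (2,5) (2,6) (3,5) (3,6)] -> total=8
Click 2 (3,5) count=1: revealed 0 new [(none)] -> total=8
Click 3 (2,4) count=2: revealed 1 new [(2,4)] -> total=9
Click 4 (6,4) count=1: revealed 1 new [(6,4)] -> total=10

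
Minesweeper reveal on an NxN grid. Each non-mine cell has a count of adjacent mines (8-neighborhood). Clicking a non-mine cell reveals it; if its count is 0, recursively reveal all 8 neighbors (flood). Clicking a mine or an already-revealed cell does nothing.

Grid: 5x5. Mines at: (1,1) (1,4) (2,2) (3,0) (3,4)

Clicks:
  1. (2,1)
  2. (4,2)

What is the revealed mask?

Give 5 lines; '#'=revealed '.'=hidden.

Click 1 (2,1) count=3: revealed 1 new [(2,1)] -> total=1
Click 2 (4,2) count=0: revealed 6 new [(3,1) (3,2) (3,3) (4,1) (4,2) (4,3)] -> total=7

Answer: .....
.....
.#...
.###.
.###.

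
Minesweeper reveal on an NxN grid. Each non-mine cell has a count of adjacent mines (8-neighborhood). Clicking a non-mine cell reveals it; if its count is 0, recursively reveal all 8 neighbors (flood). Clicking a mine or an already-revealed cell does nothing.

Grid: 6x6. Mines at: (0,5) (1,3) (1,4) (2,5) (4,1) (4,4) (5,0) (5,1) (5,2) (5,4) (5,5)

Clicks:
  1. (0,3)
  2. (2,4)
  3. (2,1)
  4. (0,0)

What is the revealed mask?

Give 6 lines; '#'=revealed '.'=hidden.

Click 1 (0,3) count=2: revealed 1 new [(0,3)] -> total=1
Click 2 (2,4) count=3: revealed 1 new [(2,4)] -> total=2
Click 3 (2,1) count=0: revealed 12 new [(0,0) (0,1) (0,2) (1,0) (1,1) (1,2) (2,0) (2,1) (2,2) (3,0) (3,1) (3,2)] -> total=14
Click 4 (0,0) count=0: revealed 0 new [(none)] -> total=14

Answer: ####..
###...
###.#.
###...
......
......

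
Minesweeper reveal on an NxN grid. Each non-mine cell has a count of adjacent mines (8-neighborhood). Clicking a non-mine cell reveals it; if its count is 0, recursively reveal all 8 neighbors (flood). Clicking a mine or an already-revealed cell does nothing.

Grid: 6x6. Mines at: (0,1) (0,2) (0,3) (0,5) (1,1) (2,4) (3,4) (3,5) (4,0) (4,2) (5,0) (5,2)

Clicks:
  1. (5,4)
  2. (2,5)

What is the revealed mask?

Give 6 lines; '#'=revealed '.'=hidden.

Click 1 (5,4) count=0: revealed 6 new [(4,3) (4,4) (4,5) (5,3) (5,4) (5,5)] -> total=6
Click 2 (2,5) count=3: revealed 1 new [(2,5)] -> total=7

Answer: ......
......
.....#
......
...###
...###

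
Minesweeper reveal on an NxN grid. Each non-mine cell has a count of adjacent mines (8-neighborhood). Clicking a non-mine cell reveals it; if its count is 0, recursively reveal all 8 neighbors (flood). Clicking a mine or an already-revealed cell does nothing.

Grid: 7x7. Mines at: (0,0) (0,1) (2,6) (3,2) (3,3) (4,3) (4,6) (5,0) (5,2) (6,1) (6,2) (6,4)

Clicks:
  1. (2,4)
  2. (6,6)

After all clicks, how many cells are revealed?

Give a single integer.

Click 1 (2,4) count=1: revealed 1 new [(2,4)] -> total=1
Click 2 (6,6) count=0: revealed 4 new [(5,5) (5,6) (6,5) (6,6)] -> total=5

Answer: 5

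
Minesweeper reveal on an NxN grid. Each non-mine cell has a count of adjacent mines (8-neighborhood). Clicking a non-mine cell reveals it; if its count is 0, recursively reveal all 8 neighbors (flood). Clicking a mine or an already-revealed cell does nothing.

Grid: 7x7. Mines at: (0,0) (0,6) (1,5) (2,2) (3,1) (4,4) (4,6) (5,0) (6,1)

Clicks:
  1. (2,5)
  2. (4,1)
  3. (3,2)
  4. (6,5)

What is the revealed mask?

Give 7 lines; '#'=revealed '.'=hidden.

Answer: .......
.......
.....#.
..#....
.#.....
..#####
..#####

Derivation:
Click 1 (2,5) count=1: revealed 1 new [(2,5)] -> total=1
Click 2 (4,1) count=2: revealed 1 new [(4,1)] -> total=2
Click 3 (3,2) count=2: revealed 1 new [(3,2)] -> total=3
Click 4 (6,5) count=0: revealed 10 new [(5,2) (5,3) (5,4) (5,5) (5,6) (6,2) (6,3) (6,4) (6,5) (6,6)] -> total=13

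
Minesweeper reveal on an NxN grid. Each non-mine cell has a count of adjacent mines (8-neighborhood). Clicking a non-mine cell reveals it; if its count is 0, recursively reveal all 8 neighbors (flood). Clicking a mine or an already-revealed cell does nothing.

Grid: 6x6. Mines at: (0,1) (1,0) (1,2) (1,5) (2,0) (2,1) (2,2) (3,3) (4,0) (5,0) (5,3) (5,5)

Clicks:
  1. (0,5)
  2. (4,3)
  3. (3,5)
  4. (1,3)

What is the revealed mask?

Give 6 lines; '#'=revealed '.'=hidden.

Click 1 (0,5) count=1: revealed 1 new [(0,5)] -> total=1
Click 2 (4,3) count=2: revealed 1 new [(4,3)] -> total=2
Click 3 (3,5) count=0: revealed 6 new [(2,4) (2,5) (3,4) (3,5) (4,4) (4,5)] -> total=8
Click 4 (1,3) count=2: revealed 1 new [(1,3)] -> total=9

Answer: .....#
...#..
....##
....##
...###
......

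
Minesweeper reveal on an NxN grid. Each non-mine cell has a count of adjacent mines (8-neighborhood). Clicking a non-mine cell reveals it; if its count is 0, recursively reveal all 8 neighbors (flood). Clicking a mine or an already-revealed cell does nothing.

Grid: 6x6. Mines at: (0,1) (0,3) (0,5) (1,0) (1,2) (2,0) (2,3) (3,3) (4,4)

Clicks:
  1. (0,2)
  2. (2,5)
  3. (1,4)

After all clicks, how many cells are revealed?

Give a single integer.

Answer: 7

Derivation:
Click 1 (0,2) count=3: revealed 1 new [(0,2)] -> total=1
Click 2 (2,5) count=0: revealed 6 new [(1,4) (1,5) (2,4) (2,5) (3,4) (3,5)] -> total=7
Click 3 (1,4) count=3: revealed 0 new [(none)] -> total=7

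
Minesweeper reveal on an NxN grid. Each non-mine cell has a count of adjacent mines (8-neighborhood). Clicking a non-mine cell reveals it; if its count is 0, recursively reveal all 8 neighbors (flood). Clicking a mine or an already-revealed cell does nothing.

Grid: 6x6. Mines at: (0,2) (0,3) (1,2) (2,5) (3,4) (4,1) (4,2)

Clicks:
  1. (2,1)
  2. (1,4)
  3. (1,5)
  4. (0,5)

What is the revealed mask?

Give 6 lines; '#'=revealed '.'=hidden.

Answer: ....##
....##
.#....
......
......
......

Derivation:
Click 1 (2,1) count=1: revealed 1 new [(2,1)] -> total=1
Click 2 (1,4) count=2: revealed 1 new [(1,4)] -> total=2
Click 3 (1,5) count=1: revealed 1 new [(1,5)] -> total=3
Click 4 (0,5) count=0: revealed 2 new [(0,4) (0,5)] -> total=5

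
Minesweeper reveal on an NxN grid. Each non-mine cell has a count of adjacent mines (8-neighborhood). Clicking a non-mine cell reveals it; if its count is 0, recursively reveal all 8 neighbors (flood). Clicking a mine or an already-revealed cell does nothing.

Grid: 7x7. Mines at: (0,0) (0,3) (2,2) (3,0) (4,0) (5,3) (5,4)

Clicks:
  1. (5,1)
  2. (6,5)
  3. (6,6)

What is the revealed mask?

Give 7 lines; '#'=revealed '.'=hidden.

Answer: ....###
...####
...####
...####
...####
.#...##
.....##

Derivation:
Click 1 (5,1) count=1: revealed 1 new [(5,1)] -> total=1
Click 2 (6,5) count=1: revealed 1 new [(6,5)] -> total=2
Click 3 (6,6) count=0: revealed 22 new [(0,4) (0,5) (0,6) (1,3) (1,4) (1,5) (1,6) (2,3) (2,4) (2,5) (2,6) (3,3) (3,4) (3,5) (3,6) (4,3) (4,4) (4,5) (4,6) (5,5) (5,6) (6,6)] -> total=24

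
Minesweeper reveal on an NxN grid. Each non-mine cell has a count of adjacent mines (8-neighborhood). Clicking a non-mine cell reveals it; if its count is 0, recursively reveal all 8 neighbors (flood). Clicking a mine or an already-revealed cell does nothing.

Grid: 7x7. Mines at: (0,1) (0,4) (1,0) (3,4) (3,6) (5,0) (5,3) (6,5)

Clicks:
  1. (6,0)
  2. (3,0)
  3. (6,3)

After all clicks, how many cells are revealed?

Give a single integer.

Answer: 17

Derivation:
Click 1 (6,0) count=1: revealed 1 new [(6,0)] -> total=1
Click 2 (3,0) count=0: revealed 15 new [(1,1) (1,2) (1,3) (2,0) (2,1) (2,2) (2,3) (3,0) (3,1) (3,2) (3,3) (4,0) (4,1) (4,2) (4,3)] -> total=16
Click 3 (6,3) count=1: revealed 1 new [(6,3)] -> total=17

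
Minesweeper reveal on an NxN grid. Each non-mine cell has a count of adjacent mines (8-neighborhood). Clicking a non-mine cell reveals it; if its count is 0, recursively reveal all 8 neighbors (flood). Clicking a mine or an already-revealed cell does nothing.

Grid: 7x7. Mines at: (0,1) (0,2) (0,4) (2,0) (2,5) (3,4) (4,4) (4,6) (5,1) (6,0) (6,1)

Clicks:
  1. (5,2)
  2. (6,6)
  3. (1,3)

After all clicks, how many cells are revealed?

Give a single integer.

Answer: 11

Derivation:
Click 1 (5,2) count=2: revealed 1 new [(5,2)] -> total=1
Click 2 (6,6) count=0: revealed 9 new [(5,3) (5,4) (5,5) (5,6) (6,2) (6,3) (6,4) (6,5) (6,6)] -> total=10
Click 3 (1,3) count=2: revealed 1 new [(1,3)] -> total=11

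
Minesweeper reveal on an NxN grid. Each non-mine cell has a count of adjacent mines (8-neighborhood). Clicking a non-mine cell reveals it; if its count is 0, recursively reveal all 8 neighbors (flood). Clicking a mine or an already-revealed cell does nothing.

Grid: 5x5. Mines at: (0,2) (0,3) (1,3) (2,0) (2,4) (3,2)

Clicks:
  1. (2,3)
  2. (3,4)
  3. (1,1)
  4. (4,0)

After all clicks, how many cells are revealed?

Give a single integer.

Click 1 (2,3) count=3: revealed 1 new [(2,3)] -> total=1
Click 2 (3,4) count=1: revealed 1 new [(3,4)] -> total=2
Click 3 (1,1) count=2: revealed 1 new [(1,1)] -> total=3
Click 4 (4,0) count=0: revealed 4 new [(3,0) (3,1) (4,0) (4,1)] -> total=7

Answer: 7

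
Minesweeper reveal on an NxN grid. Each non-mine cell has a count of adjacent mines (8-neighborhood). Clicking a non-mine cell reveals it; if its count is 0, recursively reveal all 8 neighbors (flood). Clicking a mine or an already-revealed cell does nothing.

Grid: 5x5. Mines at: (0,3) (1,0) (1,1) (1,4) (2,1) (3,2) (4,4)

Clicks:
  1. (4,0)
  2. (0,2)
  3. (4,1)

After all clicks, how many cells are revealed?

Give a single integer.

Click 1 (4,0) count=0: revealed 4 new [(3,0) (3,1) (4,0) (4,1)] -> total=4
Click 2 (0,2) count=2: revealed 1 new [(0,2)] -> total=5
Click 3 (4,1) count=1: revealed 0 new [(none)] -> total=5

Answer: 5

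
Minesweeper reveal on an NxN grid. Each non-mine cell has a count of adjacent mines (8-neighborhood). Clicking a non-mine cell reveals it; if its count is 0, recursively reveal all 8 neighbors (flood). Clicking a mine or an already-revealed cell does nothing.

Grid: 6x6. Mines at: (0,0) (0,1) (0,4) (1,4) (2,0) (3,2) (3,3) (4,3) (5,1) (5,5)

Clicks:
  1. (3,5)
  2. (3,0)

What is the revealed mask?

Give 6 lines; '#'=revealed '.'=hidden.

Answer: ......
......
....##
#...##
....##
......

Derivation:
Click 1 (3,5) count=0: revealed 6 new [(2,4) (2,5) (3,4) (3,5) (4,4) (4,5)] -> total=6
Click 2 (3,0) count=1: revealed 1 new [(3,0)] -> total=7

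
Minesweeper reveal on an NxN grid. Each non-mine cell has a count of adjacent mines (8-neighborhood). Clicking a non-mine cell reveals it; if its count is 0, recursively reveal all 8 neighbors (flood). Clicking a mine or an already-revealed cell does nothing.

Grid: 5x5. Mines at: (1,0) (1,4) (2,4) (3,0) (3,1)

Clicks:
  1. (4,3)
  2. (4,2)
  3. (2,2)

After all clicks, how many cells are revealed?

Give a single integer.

Answer: 7

Derivation:
Click 1 (4,3) count=0: revealed 6 new [(3,2) (3,3) (3,4) (4,2) (4,3) (4,4)] -> total=6
Click 2 (4,2) count=1: revealed 0 new [(none)] -> total=6
Click 3 (2,2) count=1: revealed 1 new [(2,2)] -> total=7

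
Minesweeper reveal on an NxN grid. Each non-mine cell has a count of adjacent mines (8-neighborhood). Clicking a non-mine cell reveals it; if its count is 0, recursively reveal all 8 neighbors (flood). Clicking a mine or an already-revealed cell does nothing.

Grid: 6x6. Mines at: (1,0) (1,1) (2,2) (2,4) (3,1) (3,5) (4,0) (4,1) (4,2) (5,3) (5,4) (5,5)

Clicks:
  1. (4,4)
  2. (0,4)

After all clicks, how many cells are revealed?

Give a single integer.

Click 1 (4,4) count=4: revealed 1 new [(4,4)] -> total=1
Click 2 (0,4) count=0: revealed 8 new [(0,2) (0,3) (0,4) (0,5) (1,2) (1,3) (1,4) (1,5)] -> total=9

Answer: 9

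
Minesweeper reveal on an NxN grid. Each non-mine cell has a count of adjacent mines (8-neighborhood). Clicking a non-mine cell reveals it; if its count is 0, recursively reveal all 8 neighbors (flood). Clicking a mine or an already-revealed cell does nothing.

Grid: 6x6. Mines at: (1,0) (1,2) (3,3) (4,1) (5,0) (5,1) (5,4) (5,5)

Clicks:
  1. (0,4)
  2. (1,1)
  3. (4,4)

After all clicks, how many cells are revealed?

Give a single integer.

Answer: 14

Derivation:
Click 1 (0,4) count=0: revealed 13 new [(0,3) (0,4) (0,5) (1,3) (1,4) (1,5) (2,3) (2,4) (2,5) (3,4) (3,5) (4,4) (4,5)] -> total=13
Click 2 (1,1) count=2: revealed 1 new [(1,1)] -> total=14
Click 3 (4,4) count=3: revealed 0 new [(none)] -> total=14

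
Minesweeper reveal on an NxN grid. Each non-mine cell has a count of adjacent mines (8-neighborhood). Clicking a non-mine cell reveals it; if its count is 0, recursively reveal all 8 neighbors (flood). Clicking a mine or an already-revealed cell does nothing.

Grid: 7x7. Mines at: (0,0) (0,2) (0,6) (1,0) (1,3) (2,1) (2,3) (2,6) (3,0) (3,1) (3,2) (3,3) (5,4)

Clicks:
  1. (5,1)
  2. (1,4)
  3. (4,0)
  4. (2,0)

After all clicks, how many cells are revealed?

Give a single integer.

Click 1 (5,1) count=0: revealed 12 new [(4,0) (4,1) (4,2) (4,3) (5,0) (5,1) (5,2) (5,3) (6,0) (6,1) (6,2) (6,3)] -> total=12
Click 2 (1,4) count=2: revealed 1 new [(1,4)] -> total=13
Click 3 (4,0) count=2: revealed 0 new [(none)] -> total=13
Click 4 (2,0) count=4: revealed 1 new [(2,0)] -> total=14

Answer: 14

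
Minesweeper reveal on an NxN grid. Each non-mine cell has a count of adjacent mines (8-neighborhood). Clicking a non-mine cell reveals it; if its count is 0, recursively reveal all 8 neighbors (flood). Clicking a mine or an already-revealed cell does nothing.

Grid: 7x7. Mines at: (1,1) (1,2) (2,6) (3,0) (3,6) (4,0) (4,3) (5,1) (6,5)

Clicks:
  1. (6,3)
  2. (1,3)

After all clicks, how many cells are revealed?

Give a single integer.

Answer: 7

Derivation:
Click 1 (6,3) count=0: revealed 6 new [(5,2) (5,3) (5,4) (6,2) (6,3) (6,4)] -> total=6
Click 2 (1,3) count=1: revealed 1 new [(1,3)] -> total=7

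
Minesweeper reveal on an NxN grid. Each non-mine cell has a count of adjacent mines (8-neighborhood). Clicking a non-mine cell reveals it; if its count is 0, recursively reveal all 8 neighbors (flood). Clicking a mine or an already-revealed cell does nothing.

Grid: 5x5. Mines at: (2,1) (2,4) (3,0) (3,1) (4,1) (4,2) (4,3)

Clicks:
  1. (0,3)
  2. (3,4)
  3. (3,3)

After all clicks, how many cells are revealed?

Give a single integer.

Answer: 12

Derivation:
Click 1 (0,3) count=0: revealed 10 new [(0,0) (0,1) (0,2) (0,3) (0,4) (1,0) (1,1) (1,2) (1,3) (1,4)] -> total=10
Click 2 (3,4) count=2: revealed 1 new [(3,4)] -> total=11
Click 3 (3,3) count=3: revealed 1 new [(3,3)] -> total=12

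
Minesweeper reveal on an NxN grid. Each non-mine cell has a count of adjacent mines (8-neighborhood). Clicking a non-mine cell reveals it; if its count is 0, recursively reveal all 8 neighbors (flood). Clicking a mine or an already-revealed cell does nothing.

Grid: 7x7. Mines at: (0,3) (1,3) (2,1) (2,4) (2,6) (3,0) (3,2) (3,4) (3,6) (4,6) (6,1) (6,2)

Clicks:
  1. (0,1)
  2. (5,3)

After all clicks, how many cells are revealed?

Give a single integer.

Click 1 (0,1) count=0: revealed 6 new [(0,0) (0,1) (0,2) (1,0) (1,1) (1,2)] -> total=6
Click 2 (5,3) count=1: revealed 1 new [(5,3)] -> total=7

Answer: 7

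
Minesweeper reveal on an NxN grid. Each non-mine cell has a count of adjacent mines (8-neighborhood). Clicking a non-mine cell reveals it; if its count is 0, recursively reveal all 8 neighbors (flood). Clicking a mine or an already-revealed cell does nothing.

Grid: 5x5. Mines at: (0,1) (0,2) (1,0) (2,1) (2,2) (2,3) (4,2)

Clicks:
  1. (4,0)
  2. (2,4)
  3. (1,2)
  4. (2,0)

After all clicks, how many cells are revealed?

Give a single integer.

Click 1 (4,0) count=0: revealed 4 new [(3,0) (3,1) (4,0) (4,1)] -> total=4
Click 2 (2,4) count=1: revealed 1 new [(2,4)] -> total=5
Click 3 (1,2) count=5: revealed 1 new [(1,2)] -> total=6
Click 4 (2,0) count=2: revealed 1 new [(2,0)] -> total=7

Answer: 7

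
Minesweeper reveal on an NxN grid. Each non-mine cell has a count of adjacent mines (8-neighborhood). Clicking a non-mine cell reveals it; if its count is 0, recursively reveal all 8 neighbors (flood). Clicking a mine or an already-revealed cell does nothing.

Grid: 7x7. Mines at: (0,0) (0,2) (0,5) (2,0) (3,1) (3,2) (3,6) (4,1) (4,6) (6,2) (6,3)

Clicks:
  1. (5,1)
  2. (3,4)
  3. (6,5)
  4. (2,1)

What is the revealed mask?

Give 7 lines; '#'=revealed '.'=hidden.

Click 1 (5,1) count=2: revealed 1 new [(5,1)] -> total=1
Click 2 (3,4) count=0: revealed 15 new [(1,3) (1,4) (1,5) (2,3) (2,4) (2,5) (3,3) (3,4) (3,5) (4,3) (4,4) (4,5) (5,3) (5,4) (5,5)] -> total=16
Click 3 (6,5) count=0: revealed 4 new [(5,6) (6,4) (6,5) (6,6)] -> total=20
Click 4 (2,1) count=3: revealed 1 new [(2,1)] -> total=21

Answer: .......
...###.
.#.###.
...###.
...###.
.#.####
....###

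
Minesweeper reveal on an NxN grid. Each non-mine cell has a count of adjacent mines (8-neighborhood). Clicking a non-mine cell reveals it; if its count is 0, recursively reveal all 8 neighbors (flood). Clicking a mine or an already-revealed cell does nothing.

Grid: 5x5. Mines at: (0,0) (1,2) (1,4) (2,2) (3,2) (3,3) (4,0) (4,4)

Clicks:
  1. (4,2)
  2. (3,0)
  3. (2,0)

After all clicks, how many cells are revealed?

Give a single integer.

Click 1 (4,2) count=2: revealed 1 new [(4,2)] -> total=1
Click 2 (3,0) count=1: revealed 1 new [(3,0)] -> total=2
Click 3 (2,0) count=0: revealed 5 new [(1,0) (1,1) (2,0) (2,1) (3,1)] -> total=7

Answer: 7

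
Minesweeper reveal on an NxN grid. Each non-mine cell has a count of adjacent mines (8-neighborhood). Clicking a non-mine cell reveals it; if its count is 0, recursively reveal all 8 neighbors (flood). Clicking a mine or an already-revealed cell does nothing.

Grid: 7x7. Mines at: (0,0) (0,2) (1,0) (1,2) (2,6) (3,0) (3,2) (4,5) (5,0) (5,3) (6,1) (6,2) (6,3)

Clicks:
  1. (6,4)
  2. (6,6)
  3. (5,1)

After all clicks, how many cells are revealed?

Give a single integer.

Answer: 7

Derivation:
Click 1 (6,4) count=2: revealed 1 new [(6,4)] -> total=1
Click 2 (6,6) count=0: revealed 5 new [(5,4) (5,5) (5,6) (6,5) (6,6)] -> total=6
Click 3 (5,1) count=3: revealed 1 new [(5,1)] -> total=7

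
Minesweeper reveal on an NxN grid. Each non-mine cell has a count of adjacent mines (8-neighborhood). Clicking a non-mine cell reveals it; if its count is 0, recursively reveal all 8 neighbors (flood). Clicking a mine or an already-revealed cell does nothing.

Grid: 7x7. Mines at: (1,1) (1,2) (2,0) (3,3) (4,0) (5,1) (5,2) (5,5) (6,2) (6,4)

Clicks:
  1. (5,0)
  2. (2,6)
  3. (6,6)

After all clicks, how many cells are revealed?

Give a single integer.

Answer: 20

Derivation:
Click 1 (5,0) count=2: revealed 1 new [(5,0)] -> total=1
Click 2 (2,6) count=0: revealed 18 new [(0,3) (0,4) (0,5) (0,6) (1,3) (1,4) (1,5) (1,6) (2,3) (2,4) (2,5) (2,6) (3,4) (3,5) (3,6) (4,4) (4,5) (4,6)] -> total=19
Click 3 (6,6) count=1: revealed 1 new [(6,6)] -> total=20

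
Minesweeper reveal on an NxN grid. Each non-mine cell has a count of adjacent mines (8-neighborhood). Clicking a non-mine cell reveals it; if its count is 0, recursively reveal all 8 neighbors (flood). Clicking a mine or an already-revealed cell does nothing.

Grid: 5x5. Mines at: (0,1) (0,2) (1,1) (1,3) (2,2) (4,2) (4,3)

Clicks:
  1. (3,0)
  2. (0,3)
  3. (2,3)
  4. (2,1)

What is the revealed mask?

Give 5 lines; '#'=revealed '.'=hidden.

Click 1 (3,0) count=0: revealed 6 new [(2,0) (2,1) (3,0) (3,1) (4,0) (4,1)] -> total=6
Click 2 (0,3) count=2: revealed 1 new [(0,3)] -> total=7
Click 3 (2,3) count=2: revealed 1 new [(2,3)] -> total=8
Click 4 (2,1) count=2: revealed 0 new [(none)] -> total=8

Answer: ...#.
.....
##.#.
##...
##...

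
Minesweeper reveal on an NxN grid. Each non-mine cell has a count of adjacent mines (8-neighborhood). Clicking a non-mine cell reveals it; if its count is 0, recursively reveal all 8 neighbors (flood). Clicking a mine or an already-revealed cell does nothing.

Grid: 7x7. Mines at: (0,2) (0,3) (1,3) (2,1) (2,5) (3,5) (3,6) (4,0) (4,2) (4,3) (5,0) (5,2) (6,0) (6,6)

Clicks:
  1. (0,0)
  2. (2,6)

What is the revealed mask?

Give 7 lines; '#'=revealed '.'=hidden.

Click 1 (0,0) count=0: revealed 4 new [(0,0) (0,1) (1,0) (1,1)] -> total=4
Click 2 (2,6) count=3: revealed 1 new [(2,6)] -> total=5

Answer: ##.....
##.....
......#
.......
.......
.......
.......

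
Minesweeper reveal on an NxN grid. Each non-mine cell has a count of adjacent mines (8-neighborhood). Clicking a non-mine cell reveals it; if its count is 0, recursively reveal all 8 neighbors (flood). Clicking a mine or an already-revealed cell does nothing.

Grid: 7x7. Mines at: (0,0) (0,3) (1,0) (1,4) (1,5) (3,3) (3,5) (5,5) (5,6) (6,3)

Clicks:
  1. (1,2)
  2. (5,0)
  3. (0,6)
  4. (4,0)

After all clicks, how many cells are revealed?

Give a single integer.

Answer: 17

Derivation:
Click 1 (1,2) count=1: revealed 1 new [(1,2)] -> total=1
Click 2 (5,0) count=0: revealed 15 new [(2,0) (2,1) (2,2) (3,0) (3,1) (3,2) (4,0) (4,1) (4,2) (5,0) (5,1) (5,2) (6,0) (6,1) (6,2)] -> total=16
Click 3 (0,6) count=1: revealed 1 new [(0,6)] -> total=17
Click 4 (4,0) count=0: revealed 0 new [(none)] -> total=17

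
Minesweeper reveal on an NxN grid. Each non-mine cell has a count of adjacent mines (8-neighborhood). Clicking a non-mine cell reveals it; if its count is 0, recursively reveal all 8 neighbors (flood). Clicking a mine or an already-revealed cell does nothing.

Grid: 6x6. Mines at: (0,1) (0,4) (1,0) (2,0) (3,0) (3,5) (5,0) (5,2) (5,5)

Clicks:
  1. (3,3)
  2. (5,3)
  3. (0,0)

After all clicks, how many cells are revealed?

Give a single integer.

Click 1 (3,3) count=0: revealed 16 new [(1,1) (1,2) (1,3) (1,4) (2,1) (2,2) (2,3) (2,4) (3,1) (3,2) (3,3) (3,4) (4,1) (4,2) (4,3) (4,4)] -> total=16
Click 2 (5,3) count=1: revealed 1 new [(5,3)] -> total=17
Click 3 (0,0) count=2: revealed 1 new [(0,0)] -> total=18

Answer: 18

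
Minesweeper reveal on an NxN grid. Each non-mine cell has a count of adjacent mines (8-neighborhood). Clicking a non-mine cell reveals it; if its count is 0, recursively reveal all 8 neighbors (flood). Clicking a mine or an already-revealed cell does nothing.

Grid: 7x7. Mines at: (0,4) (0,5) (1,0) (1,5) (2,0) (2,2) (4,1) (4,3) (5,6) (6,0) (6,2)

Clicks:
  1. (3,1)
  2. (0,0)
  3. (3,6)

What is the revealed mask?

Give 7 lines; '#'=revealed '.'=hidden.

Answer: #......
.......
....###
.#..###
....###
.......
.......

Derivation:
Click 1 (3,1) count=3: revealed 1 new [(3,1)] -> total=1
Click 2 (0,0) count=1: revealed 1 new [(0,0)] -> total=2
Click 3 (3,6) count=0: revealed 9 new [(2,4) (2,5) (2,6) (3,4) (3,5) (3,6) (4,4) (4,5) (4,6)] -> total=11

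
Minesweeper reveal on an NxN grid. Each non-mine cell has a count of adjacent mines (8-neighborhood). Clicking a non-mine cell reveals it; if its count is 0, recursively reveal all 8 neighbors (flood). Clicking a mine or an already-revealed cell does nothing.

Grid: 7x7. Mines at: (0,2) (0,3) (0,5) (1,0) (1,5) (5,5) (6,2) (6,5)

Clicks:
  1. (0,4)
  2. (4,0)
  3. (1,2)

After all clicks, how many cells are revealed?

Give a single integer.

Answer: 33

Derivation:
Click 1 (0,4) count=3: revealed 1 new [(0,4)] -> total=1
Click 2 (4,0) count=0: revealed 32 new [(1,1) (1,2) (1,3) (1,4) (2,0) (2,1) (2,2) (2,3) (2,4) (2,5) (2,6) (3,0) (3,1) (3,2) (3,3) (3,4) (3,5) (3,6) (4,0) (4,1) (4,2) (4,3) (4,4) (4,5) (4,6) (5,0) (5,1) (5,2) (5,3) (5,4) (6,0) (6,1)] -> total=33
Click 3 (1,2) count=2: revealed 0 new [(none)] -> total=33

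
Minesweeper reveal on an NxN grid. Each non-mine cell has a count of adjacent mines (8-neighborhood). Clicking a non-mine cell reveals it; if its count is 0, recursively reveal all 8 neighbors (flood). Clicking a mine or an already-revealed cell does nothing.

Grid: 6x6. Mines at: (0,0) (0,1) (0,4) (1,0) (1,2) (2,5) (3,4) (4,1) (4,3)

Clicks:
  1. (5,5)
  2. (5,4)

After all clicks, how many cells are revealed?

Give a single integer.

Answer: 4

Derivation:
Click 1 (5,5) count=0: revealed 4 new [(4,4) (4,5) (5,4) (5,5)] -> total=4
Click 2 (5,4) count=1: revealed 0 new [(none)] -> total=4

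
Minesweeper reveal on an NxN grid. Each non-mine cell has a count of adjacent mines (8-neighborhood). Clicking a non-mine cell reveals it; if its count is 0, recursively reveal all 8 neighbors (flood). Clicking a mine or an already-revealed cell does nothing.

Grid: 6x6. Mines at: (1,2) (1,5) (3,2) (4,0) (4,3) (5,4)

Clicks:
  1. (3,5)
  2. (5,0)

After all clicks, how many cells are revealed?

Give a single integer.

Answer: 7

Derivation:
Click 1 (3,5) count=0: revealed 6 new [(2,4) (2,5) (3,4) (3,5) (4,4) (4,5)] -> total=6
Click 2 (5,0) count=1: revealed 1 new [(5,0)] -> total=7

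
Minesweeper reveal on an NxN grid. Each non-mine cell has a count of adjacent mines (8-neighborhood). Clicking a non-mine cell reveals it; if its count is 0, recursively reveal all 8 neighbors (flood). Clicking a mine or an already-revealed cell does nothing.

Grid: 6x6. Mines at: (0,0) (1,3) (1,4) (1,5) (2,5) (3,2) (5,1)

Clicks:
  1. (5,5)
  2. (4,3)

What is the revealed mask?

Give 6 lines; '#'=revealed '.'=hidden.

Click 1 (5,5) count=0: revealed 11 new [(3,3) (3,4) (3,5) (4,2) (4,3) (4,4) (4,5) (5,2) (5,3) (5,4) (5,5)] -> total=11
Click 2 (4,3) count=1: revealed 0 new [(none)] -> total=11

Answer: ......
......
......
...###
..####
..####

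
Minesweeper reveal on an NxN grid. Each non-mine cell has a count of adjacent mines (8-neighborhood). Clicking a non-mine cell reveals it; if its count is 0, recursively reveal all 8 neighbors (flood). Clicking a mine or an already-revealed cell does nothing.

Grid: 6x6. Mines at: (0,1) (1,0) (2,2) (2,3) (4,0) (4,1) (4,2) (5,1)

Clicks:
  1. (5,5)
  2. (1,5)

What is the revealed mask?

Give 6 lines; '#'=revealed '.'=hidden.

Click 1 (5,5) count=0: revealed 19 new [(0,2) (0,3) (0,4) (0,5) (1,2) (1,3) (1,4) (1,5) (2,4) (2,5) (3,3) (3,4) (3,5) (4,3) (4,4) (4,5) (5,3) (5,4) (5,5)] -> total=19
Click 2 (1,5) count=0: revealed 0 new [(none)] -> total=19

Answer: ..####
..####
....##
...###
...###
...###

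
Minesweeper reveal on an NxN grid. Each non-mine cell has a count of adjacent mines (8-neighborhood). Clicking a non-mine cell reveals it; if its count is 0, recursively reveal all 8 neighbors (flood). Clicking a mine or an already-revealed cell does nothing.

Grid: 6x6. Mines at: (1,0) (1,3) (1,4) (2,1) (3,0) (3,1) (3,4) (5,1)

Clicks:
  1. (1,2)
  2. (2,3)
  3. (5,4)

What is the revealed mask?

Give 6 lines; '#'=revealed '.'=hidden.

Answer: ......
..#...
...#..
......
..####
..####

Derivation:
Click 1 (1,2) count=2: revealed 1 new [(1,2)] -> total=1
Click 2 (2,3) count=3: revealed 1 new [(2,3)] -> total=2
Click 3 (5,4) count=0: revealed 8 new [(4,2) (4,3) (4,4) (4,5) (5,2) (5,3) (5,4) (5,5)] -> total=10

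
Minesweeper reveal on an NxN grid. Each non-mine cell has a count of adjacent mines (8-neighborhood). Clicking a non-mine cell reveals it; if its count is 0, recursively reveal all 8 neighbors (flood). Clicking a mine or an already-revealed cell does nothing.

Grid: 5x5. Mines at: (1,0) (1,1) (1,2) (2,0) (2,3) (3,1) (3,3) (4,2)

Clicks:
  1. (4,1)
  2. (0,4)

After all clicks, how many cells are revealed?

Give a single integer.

Answer: 5

Derivation:
Click 1 (4,1) count=2: revealed 1 new [(4,1)] -> total=1
Click 2 (0,4) count=0: revealed 4 new [(0,3) (0,4) (1,3) (1,4)] -> total=5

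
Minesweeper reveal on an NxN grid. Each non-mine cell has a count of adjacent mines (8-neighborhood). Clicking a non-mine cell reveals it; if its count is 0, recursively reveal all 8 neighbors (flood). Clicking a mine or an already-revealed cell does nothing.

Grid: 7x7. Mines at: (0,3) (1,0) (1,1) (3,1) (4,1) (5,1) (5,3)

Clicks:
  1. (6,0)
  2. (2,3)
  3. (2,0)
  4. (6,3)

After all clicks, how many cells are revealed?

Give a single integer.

Answer: 32

Derivation:
Click 1 (6,0) count=1: revealed 1 new [(6,0)] -> total=1
Click 2 (2,3) count=0: revealed 29 new [(0,4) (0,5) (0,6) (1,2) (1,3) (1,4) (1,5) (1,6) (2,2) (2,3) (2,4) (2,5) (2,6) (3,2) (3,3) (3,4) (3,5) (3,6) (4,2) (4,3) (4,4) (4,5) (4,6) (5,4) (5,5) (5,6) (6,4) (6,5) (6,6)] -> total=30
Click 3 (2,0) count=3: revealed 1 new [(2,0)] -> total=31
Click 4 (6,3) count=1: revealed 1 new [(6,3)] -> total=32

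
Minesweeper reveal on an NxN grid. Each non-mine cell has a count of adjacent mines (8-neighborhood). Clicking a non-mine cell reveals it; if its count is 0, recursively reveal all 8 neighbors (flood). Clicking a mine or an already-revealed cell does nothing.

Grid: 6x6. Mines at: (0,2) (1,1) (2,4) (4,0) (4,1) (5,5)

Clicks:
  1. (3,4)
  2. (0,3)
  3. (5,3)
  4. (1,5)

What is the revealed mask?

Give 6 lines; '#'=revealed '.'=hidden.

Click 1 (3,4) count=1: revealed 1 new [(3,4)] -> total=1
Click 2 (0,3) count=1: revealed 1 new [(0,3)] -> total=2
Click 3 (5,3) count=0: revealed 8 new [(3,2) (3,3) (4,2) (4,3) (4,4) (5,2) (5,3) (5,4)] -> total=10
Click 4 (1,5) count=1: revealed 1 new [(1,5)] -> total=11

Answer: ...#..
.....#
......
..###.
..###.
..###.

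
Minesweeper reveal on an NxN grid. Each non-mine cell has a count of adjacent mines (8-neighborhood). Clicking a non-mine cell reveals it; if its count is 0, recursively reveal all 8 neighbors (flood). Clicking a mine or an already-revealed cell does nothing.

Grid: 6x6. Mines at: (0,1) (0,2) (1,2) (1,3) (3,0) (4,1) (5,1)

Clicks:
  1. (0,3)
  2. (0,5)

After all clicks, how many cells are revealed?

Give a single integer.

Click 1 (0,3) count=3: revealed 1 new [(0,3)] -> total=1
Click 2 (0,5) count=0: revealed 20 new [(0,4) (0,5) (1,4) (1,5) (2,2) (2,3) (2,4) (2,5) (3,2) (3,3) (3,4) (3,5) (4,2) (4,3) (4,4) (4,5) (5,2) (5,3) (5,4) (5,5)] -> total=21

Answer: 21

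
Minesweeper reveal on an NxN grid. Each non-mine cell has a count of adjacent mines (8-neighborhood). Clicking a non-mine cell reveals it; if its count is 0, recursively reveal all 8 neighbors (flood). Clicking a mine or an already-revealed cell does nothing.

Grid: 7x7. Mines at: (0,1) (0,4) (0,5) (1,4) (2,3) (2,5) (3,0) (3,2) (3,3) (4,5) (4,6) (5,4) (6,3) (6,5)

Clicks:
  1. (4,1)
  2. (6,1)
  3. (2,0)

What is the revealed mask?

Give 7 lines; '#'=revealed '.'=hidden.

Click 1 (4,1) count=2: revealed 1 new [(4,1)] -> total=1
Click 2 (6,1) count=0: revealed 8 new [(4,0) (4,2) (5,0) (5,1) (5,2) (6,0) (6,1) (6,2)] -> total=9
Click 3 (2,0) count=1: revealed 1 new [(2,0)] -> total=10

Answer: .......
.......
#......
.......
###....
###....
###....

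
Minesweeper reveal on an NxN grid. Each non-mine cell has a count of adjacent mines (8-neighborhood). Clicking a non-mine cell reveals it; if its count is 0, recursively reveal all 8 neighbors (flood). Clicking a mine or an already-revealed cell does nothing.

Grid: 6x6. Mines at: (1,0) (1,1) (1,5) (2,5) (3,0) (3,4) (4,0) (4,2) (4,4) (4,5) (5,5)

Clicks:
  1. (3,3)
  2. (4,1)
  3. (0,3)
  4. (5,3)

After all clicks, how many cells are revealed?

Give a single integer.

Answer: 12

Derivation:
Click 1 (3,3) count=3: revealed 1 new [(3,3)] -> total=1
Click 2 (4,1) count=3: revealed 1 new [(4,1)] -> total=2
Click 3 (0,3) count=0: revealed 9 new [(0,2) (0,3) (0,4) (1,2) (1,3) (1,4) (2,2) (2,3) (2,4)] -> total=11
Click 4 (5,3) count=2: revealed 1 new [(5,3)] -> total=12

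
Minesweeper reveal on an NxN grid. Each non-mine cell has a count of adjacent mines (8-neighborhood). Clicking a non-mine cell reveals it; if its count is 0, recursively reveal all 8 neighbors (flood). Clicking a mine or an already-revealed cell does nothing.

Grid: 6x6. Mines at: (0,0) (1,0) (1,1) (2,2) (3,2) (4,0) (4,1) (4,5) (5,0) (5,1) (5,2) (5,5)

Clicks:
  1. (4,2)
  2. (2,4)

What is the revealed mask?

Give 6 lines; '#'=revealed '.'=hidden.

Answer: ..####
..####
...###
...###
..#...
......

Derivation:
Click 1 (4,2) count=4: revealed 1 new [(4,2)] -> total=1
Click 2 (2,4) count=0: revealed 14 new [(0,2) (0,3) (0,4) (0,5) (1,2) (1,3) (1,4) (1,5) (2,3) (2,4) (2,5) (3,3) (3,4) (3,5)] -> total=15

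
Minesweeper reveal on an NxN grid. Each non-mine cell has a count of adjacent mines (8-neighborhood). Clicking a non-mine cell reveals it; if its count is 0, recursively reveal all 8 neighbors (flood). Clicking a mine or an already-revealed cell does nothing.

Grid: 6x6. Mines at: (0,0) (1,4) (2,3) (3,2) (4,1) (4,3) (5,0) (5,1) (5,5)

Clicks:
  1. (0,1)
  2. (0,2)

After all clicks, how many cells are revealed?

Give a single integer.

Answer: 6

Derivation:
Click 1 (0,1) count=1: revealed 1 new [(0,1)] -> total=1
Click 2 (0,2) count=0: revealed 5 new [(0,2) (0,3) (1,1) (1,2) (1,3)] -> total=6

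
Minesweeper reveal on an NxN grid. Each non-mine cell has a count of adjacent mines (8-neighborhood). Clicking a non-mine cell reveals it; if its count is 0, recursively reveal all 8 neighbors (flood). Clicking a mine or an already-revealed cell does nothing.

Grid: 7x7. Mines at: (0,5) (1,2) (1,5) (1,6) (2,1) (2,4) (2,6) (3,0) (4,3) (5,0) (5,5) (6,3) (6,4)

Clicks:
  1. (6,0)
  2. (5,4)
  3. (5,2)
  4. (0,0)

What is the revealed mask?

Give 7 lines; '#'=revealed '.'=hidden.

Answer: ##.....
##.....
.......
.......
.......
..#.#..
#......

Derivation:
Click 1 (6,0) count=1: revealed 1 new [(6,0)] -> total=1
Click 2 (5,4) count=4: revealed 1 new [(5,4)] -> total=2
Click 3 (5,2) count=2: revealed 1 new [(5,2)] -> total=3
Click 4 (0,0) count=0: revealed 4 new [(0,0) (0,1) (1,0) (1,1)] -> total=7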